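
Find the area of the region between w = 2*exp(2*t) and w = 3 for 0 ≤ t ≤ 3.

-11 - 7*log(2)/2 + log(6)/2 + 5*log(3)/2 + exp(6)

The difference (2*exp(2*t)) - (3) = 2*exp(2*t) - 3 changes sign at t = -log(2)/2 + log(3)/2 inside [0, 3], so split the integral there.
∫[0,-log(2)/2 + log(3)/2] (2*exp(2*t) - 3) dt = log(2*sqrt(6)/9) + 1/2; the area of that piece is -1/2 + log(3*sqrt(6)/4).
∫[-log(2)/2 + log(3)/2,3] (2*exp(2*t) - 3) dt = -21/2 - 3*log(2)/2 + 3*log(3)/2 + exp(6).
Total area = (-1/2 + log(3*sqrt(6)/4)) + (-21/2 - 3*log(2)/2 + 3*log(3)/2 + exp(6)) = -11 - 7*log(2)/2 + log(6)/2 + 5*log(3)/2 + exp(6).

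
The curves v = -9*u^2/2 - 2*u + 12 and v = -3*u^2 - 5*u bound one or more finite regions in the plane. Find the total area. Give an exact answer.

54

Set the curves equal: -9*u^2/2 - 2*u + 12 = -3*u^2 - 5*u, so -3*u^2/2 + 3*u + 12 = 0, which factors as -3*(u - 4)*(u + 2)/2 = 0. The curves meet at u = -2, 4.
On [-2, 4], v = -9*u^2/2 - 2*u + 12 is on top; that piece has area ∫[-2,4] (-3*u^2/2 + 3*u + 12) du = 54.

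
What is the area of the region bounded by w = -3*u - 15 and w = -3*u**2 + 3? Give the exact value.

125/2

Set the curves equal: -3*u - 15 = -3*u**2 + 3, so 3*u**2 - 3*u - 18 = 0, which factors as 3*(u - 3)*(u + 2) = 0. The curves meet at u = -2, 3.
On [-2, 3], w = -3*u**2 + 3 is on top; that piece has area ∫[-2,3] (-(3*u**2 - 3*u - 18)) du = 125/2.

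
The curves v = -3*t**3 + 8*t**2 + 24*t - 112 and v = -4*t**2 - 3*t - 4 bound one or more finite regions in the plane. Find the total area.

1741/4

Set the curves equal: -3*t**3 + 8*t**2 + 24*t - 112 = -4*t**2 - 3*t - 4, so -3*t**3 + 12*t**2 + 27*t - 108 = 0, which factors as -3*(t - 4)*(t - 3)*(t + 3) = 0. The curves meet at t = -3, 3, 4.
On [-3, 3], v = -4*t**2 - 3*t - 4 is on top; that piece has area ∫[-3,3] (-(-3*t**3 + 12*t**2 + 27*t - 108)) dt = 432.
On [3, 4], v = -3*t**3 + 8*t**2 + 24*t - 112 is on top; that piece has area ∫[3,4] (-3*t**3 + 12*t**2 + 27*t - 108) dt = 13/4.
Total enclosed area = 432 + 13/4 = 1741/4.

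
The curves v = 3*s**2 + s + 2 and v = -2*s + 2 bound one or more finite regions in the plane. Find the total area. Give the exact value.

Set the curves equal: 3*s**2 + s + 2 = -2*s + 2, so 3*s**2 + 3*s = 0, which factors as 3*s*(s + 1) = 0. The curves meet at s = -1, 0.
On [-1, 0], v = -2*s + 2 is on top; that piece has area ∫[-1,0] (-(3*s**2 + 3*s)) ds = 1/2.

1/2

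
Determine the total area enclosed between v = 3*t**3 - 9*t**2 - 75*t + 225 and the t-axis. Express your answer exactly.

The curve meets the t-axis where 3*t**3 - 9*t**2 - 75*t + 225 = 0, i.e. 3*(t - 5)*(t - 3)*(t + 5) = 0, at t = -5, 3, 5.
On [-5, 3] the curve lies above the axis; ∫[-5,3] (3*t**3 - 9*t**2 - 75*t + 225) dt = 1536, giving area 1536.
On [3, 5] the curve lies below the axis; ∫[3,5] (3*t**3 - 9*t**2 - 75*t + 225) dt = -36, giving area 36.
Total area = 1536 + 36 = 1572.

1572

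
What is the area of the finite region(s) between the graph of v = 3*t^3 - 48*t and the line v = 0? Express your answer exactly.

The curve meets the t-axis where 3*t^3 - 48*t = 0, i.e. 3*t*(t - 4)*(t + 4) = 0, at t = -4, 0, 4.
On [-4, 0] the curve lies above the axis; ∫[-4,0] (3*t^3 - 48*t) dt = 192, giving area 192.
On [0, 4] the curve lies below the axis; ∫[0,4] (3*t^3 - 48*t) dt = -192, giving area 192.
Total area = 192 + 192 = 384.

384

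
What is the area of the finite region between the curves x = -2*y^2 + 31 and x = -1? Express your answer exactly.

Both boundary curves give x as a function of y, so integrate with respect to y. Setting them equal: -2*y^2 + 32 = 0, i.e. -2*(y - 4)*(y + 4) = 0, so they meet at y = -4, 4.
For y in [-4, 4], x = -2*y^2 + 31 is on the right; area = ∫[-4,4] (-2*y^2 + 32) dy = 512/3.

512/3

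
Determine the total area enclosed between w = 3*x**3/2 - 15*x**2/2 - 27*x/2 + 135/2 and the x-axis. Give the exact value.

284

The curve meets the x-axis where 3*x**3/2 - 15*x**2/2 - 27*x/2 + 135/2 = 0, i.e. 3*(x - 5)*(x - 3)*(x + 3)/2 = 0, at x = -3, 3, 5.
On [-3, 3] the curve lies above the axis; ∫[-3,3] (3*x**3/2 - 15*x**2/2 - 27*x/2 + 135/2) dx = 270, giving area 270.
On [3, 5] the curve lies below the axis; ∫[3,5] (3*x**3/2 - 15*x**2/2 - 27*x/2 + 135/2) dx = -14, giving area 14.
Total area = 270 + 14 = 284.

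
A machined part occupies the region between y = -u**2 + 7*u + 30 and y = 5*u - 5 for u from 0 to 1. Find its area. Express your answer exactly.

On [0, 1], (-u**2 + 7*u + 30) - (5*u - 5) = -u**2 + 2*u + 35 is ≥ 0 throughout, so the area is a single integral of |-u**2 + 2*u + 35|.
∫[0,1] (-u**2 + 2*u + 35) du = 107/3.

107/3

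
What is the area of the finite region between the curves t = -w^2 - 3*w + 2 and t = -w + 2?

Both boundary curves give t as a function of w, so integrate with respect to w. Setting them equal: -w^2 - 2*w = 0, i.e. -w*(w + 2) = 0, so they meet at w = -2, 0.
For w in [-2, 0], t = -w^2 - 3*w + 2 is on the right; area = ∫[-2,0] (-w^2 - 2*w) dw = 4/3.

4/3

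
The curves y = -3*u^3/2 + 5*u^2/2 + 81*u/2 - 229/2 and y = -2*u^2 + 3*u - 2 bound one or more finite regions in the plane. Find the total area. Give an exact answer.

786

Set the curves equal: -3*u^3/2 + 5*u^2/2 + 81*u/2 - 229/2 = -2*u^2 + 3*u - 2, so -3*u^3/2 + 9*u^2/2 + 75*u/2 - 225/2 = 0, which factors as -3*(u - 5)*(u - 3)*(u + 5)/2 = 0. The curves meet at u = -5, 3, 5.
On [-5, 3], y = -2*u^2 + 3*u - 2 is on top; that piece has area ∫[-5,3] (-(-3*u^3/2 + 9*u^2/2 + 75*u/2 - 225/2)) du = 768.
On [3, 5], y = -3*u^3/2 + 5*u^2/2 + 81*u/2 - 229/2 is on top; that piece has area ∫[3,5] (-3*u^3/2 + 9*u^2/2 + 75*u/2 - 225/2) du = 18.
Total enclosed area = 768 + 18 = 786.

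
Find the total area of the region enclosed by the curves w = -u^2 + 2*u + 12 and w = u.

343/6

Set the curves equal: -u^2 + 2*u + 12 = u, so -u^2 + u + 12 = 0, which factors as -(u - 4)*(u + 3) = 0. The curves meet at u = -3, 4.
On [-3, 4], w = -u^2 + 2*u + 12 is on top; that piece has area ∫[-3,4] (-u^2 + u + 12) du = 343/6.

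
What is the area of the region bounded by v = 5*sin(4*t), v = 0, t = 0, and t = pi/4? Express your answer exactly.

5/2

On [0, pi/4], (5*sin(4*t)) - (0) = 5*sin(4*t) is ≥ 0 throughout, so the area is a single integral of |5*sin(4*t)|.
∫[0,pi/4] (5*sin(4*t)) dt = 5/2.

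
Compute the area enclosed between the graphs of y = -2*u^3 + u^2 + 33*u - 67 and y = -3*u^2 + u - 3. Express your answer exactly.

1136/3

Set the curves equal: -2*u^3 + u^2 + 33*u - 67 = -3*u^2 + u - 3, so -2*u^3 + 4*u^2 + 32*u - 64 = 0, which factors as -2*(u - 4)*(u - 2)*(u + 4) = 0. The curves meet at u = -4, 2, 4.
On [-4, 2], y = -3*u^2 + u - 3 is on top; that piece has area ∫[-4,2] (-(-2*u^3 + 4*u^2 + 32*u - 64)) du = 360.
On [2, 4], y = -2*u^3 + u^2 + 33*u - 67 is on top; that piece has area ∫[2,4] (-2*u^3 + 4*u^2 + 32*u - 64) du = 56/3.
Total enclosed area = 360 + 56/3 = 1136/3.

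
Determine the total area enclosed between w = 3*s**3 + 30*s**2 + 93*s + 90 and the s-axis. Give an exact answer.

37/4

The curve meets the s-axis where 3*s**3 + 30*s**2 + 93*s + 90 = 0, i.e. 3*(s + 2)*(s + 3)*(s + 5) = 0, at s = -5, -3, -2.
On [-5, -3] the curve lies above the axis; ∫[-5,-3] (3*s**3 + 30*s**2 + 93*s + 90) ds = 8, giving area 8.
On [-3, -2] the curve lies below the axis; ∫[-3,-2] (3*s**3 + 30*s**2 + 93*s + 90) ds = -5/4, giving area 5/4.
Total area = 8 + 5/4 = 37/4.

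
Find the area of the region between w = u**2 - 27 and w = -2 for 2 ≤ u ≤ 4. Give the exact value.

On [2, 4], (u**2 - 27) - (-2) = u**2 - 25 is ≤ 0 throughout, so the area is a single integral of |u**2 - 25|.
∫[2,4] (u**2 - 25) du = -94/3; the area of that piece is 94/3.

94/3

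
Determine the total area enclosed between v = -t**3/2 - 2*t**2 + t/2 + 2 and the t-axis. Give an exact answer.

253/24

The curve meets the t-axis where -t**3/2 - 2*t**2 + t/2 + 2 = 0, i.e. -(t - 1)*(t + 1)*(t + 4)/2 = 0, at t = -4, -1, 1.
On [-4, -1] the curve lies below the axis; ∫[-4,-1] (-t**3/2 - 2*t**2 + t/2 + 2) dt = -63/8, giving area 63/8.
On [-1, 1] the curve lies above the axis; ∫[-1,1] (-t**3/2 - 2*t**2 + t/2 + 2) dt = 8/3, giving area 8/3.
Total area = 63/8 + 8/3 = 253/24.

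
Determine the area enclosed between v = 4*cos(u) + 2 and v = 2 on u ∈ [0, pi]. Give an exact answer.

The difference (4*cos(u) + 2) - (2) = 4*cos(u) changes sign at u = pi/2 inside [0, pi], so split the integral there.
∫[0,pi/2] (4*cos(u)) du = 4.
∫[pi/2,pi] (4*cos(u)) du = -4; the area of that piece is 4.
Total area = 4 + 4 = 8.

8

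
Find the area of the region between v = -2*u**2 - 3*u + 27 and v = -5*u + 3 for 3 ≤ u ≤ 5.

The difference (-2*u**2 - 3*u + 27) - (-5*u + 3) = -2*u**2 + 2*u + 24 changes sign at u = 4 inside [3, 5], so split the integral there.
∫[3,4] (-2*u**2 + 2*u + 24) du = 19/3.
∫[4,5] (-2*u**2 + 2*u + 24) du = -23/3; the area of that piece is 23/3.
Total area = 19/3 + 23/3 = 14.

14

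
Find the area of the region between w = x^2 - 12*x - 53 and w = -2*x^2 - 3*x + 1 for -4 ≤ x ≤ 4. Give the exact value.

The difference (x^2 - 12*x - 53) - (-2*x^2 - 3*x + 1) = 3*x^2 - 9*x - 54 changes sign at x = -3 inside [-4, 4], so split the integral there.
∫[-4,-3] (3*x^2 - 9*x - 54) dx = 29/2.
∫[-3,4] (3*x^2 - 9*x - 54) dx = -637/2; the area of that piece is 637/2.
Total area = 29/2 + 637/2 = 333.

333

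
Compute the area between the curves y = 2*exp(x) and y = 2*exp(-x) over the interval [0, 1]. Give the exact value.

On [0, 1], (2*exp(x)) - (2*exp(-x)) = 2*exp(x) - 2*exp(-x) is ≥ 0 throughout, so the area is a single integral of |2*exp(x) - 2*exp(-x)|.
∫[0,1] (2*exp(x) - 2*exp(-x)) dx = -4 + 2*exp(-1) + 2*exp(1).

-4 + 2*exp(-1) + 2*exp(1)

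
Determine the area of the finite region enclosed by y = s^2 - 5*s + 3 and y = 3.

Set the curves equal: s^2 - 5*s + 3 = 3, so s^2 - 5*s = 0, which factors as s*(s - 5) = 0. The curves meet at s = 0, 5.
On [0, 5], y = 3 is on top; that piece has area ∫[0,5] (-(s^2 - 5*s)) ds = 125/6.

125/6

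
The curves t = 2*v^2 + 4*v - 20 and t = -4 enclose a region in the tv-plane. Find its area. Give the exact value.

72

Both boundary curves give t as a function of v, so integrate with respect to v. Setting them equal: 2*v^2 + 4*v - 16 = 0, i.e. 2*(v - 2)*(v + 4) = 0, so they meet at v = -4, 2.
For v in [-4, 2], t = 2*v^2 + 4*v - 20 is on the left; area = ∫[-4,2] (-(2*v^2 + 4*v - 16)) dv = 72.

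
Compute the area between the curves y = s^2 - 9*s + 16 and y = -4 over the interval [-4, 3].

On [-4, 3], (s^2 - 9*s + 16) - (-4) = s^2 - 9*s + 20 is ≥ 0 throughout, so the area is a single integral of |s^2 - 9*s + 20|.
∫[-4,3] (s^2 - 9*s + 20) ds = 1211/6.

1211/6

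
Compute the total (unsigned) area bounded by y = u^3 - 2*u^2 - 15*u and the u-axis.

The curve meets the u-axis where u^3 - 2*u^2 - 15*u = 0, i.e. u*(u - 5)*(u + 3) = 0, at u = -3, 0, 5.
On [-3, 0] the curve lies above the axis; ∫[-3,0] (u^3 - 2*u^2 - 15*u) du = 117/4, giving area 117/4.
On [0, 5] the curve lies below the axis; ∫[0,5] (u^3 - 2*u^2 - 15*u) du = -1375/12, giving area 1375/12.
Total area = 117/4 + 1375/12 = 863/6.

863/6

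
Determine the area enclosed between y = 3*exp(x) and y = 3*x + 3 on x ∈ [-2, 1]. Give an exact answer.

-9/2 - 3*exp(-2) + 3*exp(1)

On [-2, 1], (3*exp(x)) - (3*x + 3) = -3*x + 3*exp(x) - 3 is ≥ 0 throughout, so the area is a single integral of |-3*x + 3*exp(x) - 3|.
∫[-2,1] (-3*x + 3*exp(x) - 3) dx = -9/2 - 3*exp(-2) + 3*exp(1).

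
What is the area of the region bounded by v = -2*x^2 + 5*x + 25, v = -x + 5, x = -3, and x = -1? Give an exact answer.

14

The difference (-2*x^2 + 5*x + 25) - (-x + 5) = -2*x^2 + 6*x + 20 changes sign at x = -2 inside [-3, -1], so split the integral there.
∫[-3,-2] (-2*x^2 + 6*x + 20) dx = -23/3; the area of that piece is 23/3.
∫[-2,-1] (-2*x^2 + 6*x + 20) dx = 19/3.
Total area = 23/3 + 19/3 = 14.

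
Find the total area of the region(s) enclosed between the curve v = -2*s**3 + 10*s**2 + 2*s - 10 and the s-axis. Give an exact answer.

The curve meets the s-axis where -2*s**3 + 10*s**2 + 2*s - 10 = 0, i.e. -2*(s - 5)*(s - 1)*(s + 1) = 0, at s = -1, 1, 5.
On [-1, 1] the curve lies below the axis; ∫[-1,1] (-2*s**3 + 10*s**2 + 2*s - 10) ds = -40/3, giving area 40/3.
On [1, 5] the curve lies above the axis; ∫[1,5] (-2*s**3 + 10*s**2 + 2*s - 10) ds = 256/3, giving area 256/3.
Total area = 40/3 + 256/3 = 296/3.

296/3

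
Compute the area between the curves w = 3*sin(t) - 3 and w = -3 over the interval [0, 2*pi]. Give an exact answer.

12

The difference (3*sin(t) - 3) - (-3) = 3*sin(t) changes sign at t = pi inside [0, 2*pi], so split the integral there.
∫[0,pi] (3*sin(t)) dt = 6.
∫[pi,2*pi] (3*sin(t)) dt = -6; the area of that piece is 6.
Total area = 6 + 6 = 12.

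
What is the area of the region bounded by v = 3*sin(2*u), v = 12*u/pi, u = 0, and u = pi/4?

On [0, pi/4], (3*sin(2*u)) - (12*u/pi) = -12*u/pi + 3*sin(2*u) is ≥ 0 throughout, so the area is a single integral of |-12*u/pi + 3*sin(2*u)|.
∫[0,pi/4] (-12*u/pi + 3*sin(2*u)) du = 3/2 - 3*pi/8.

3/2 - 3*pi/8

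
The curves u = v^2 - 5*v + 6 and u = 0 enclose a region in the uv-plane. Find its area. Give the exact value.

1/6

Both boundary curves give u as a function of v, so integrate with respect to v. Setting them equal: v^2 - 5*v + 6 = 0, i.e. (v - 3)*(v - 2) = 0, so they meet at v = 2, 3.
For v in [2, 3], u = v^2 - 5*v + 6 is on the left; area = ∫[2,3] (-(v^2 - 5*v + 6)) dv = 1/6.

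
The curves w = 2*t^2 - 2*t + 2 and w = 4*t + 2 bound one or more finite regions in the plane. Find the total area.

9

Set the curves equal: 2*t^2 - 2*t + 2 = 4*t + 2, so 2*t^2 - 6*t = 0, which factors as 2*t*(t - 3) = 0. The curves meet at t = 0, 3.
On [0, 3], w = 4*t + 2 is on top; that piece has area ∫[0,3] (-(2*t^2 - 6*t)) dt = 9.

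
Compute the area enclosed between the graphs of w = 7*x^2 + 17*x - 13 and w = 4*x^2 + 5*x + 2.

108

Set the curves equal: 7*x^2 + 17*x - 13 = 4*x^2 + 5*x + 2, so 3*x^2 + 12*x - 15 = 0, which factors as 3*(x - 1)*(x + 5) = 0. The curves meet at x = -5, 1.
On [-5, 1], w = 4*x^2 + 5*x + 2 is on top; that piece has area ∫[-5,1] (-(3*x^2 + 12*x - 15)) dx = 108.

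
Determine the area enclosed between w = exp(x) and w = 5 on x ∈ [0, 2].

-19 + exp(2) + 10*log(5)

The difference (exp(x)) - (5) = exp(x) - 5 changes sign at x = log(5) inside [0, 2], so split the integral there.
∫[0,log(5)] (exp(x) - 5) dx = 4 - log(3125); the area of that piece is -4 + log(3125).
∫[log(5),2] (exp(x) - 5) dx = -15 + exp(2) + 5*log(5).
Total area = (-4 + log(3125)) + (-15 + exp(2) + 5*log(5)) = -19 + exp(2) + 10*log(5).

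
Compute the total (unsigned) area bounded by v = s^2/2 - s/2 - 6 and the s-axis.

The curve meets the s-axis where s^2/2 - s/2 - 6 = 0, i.e. (s - 4)*(s + 3)/2 = 0, at s = -3, 4.
On [-3, 4] the curve lies below the axis; ∫[-3,4] (s^2/2 - s/2 - 6) ds = -343/12, giving area 343/12.

343/12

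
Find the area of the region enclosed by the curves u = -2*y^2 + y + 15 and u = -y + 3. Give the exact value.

Both boundary curves give u as a function of y, so integrate with respect to y. Setting them equal: -2*y^2 + 2*y + 12 = 0, i.e. -2*(y - 3)*(y + 2) = 0, so they meet at y = -2, 3.
For y in [-2, 3], u = -2*y^2 + y + 15 is on the right; area = ∫[-2,3] (-2*y^2 + 2*y + 12) dy = 125/3.

125/3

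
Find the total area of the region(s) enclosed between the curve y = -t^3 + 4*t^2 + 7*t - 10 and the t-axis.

The curve meets the t-axis where -t^3 + 4*t^2 + 7*t - 10 = 0, i.e. -(t - 5)*(t - 1)*(t + 2) = 0, at t = -2, 1, 5.
On [-2, 1] the curve lies below the axis; ∫[-2,1] (-t^3 + 4*t^2 + 7*t - 10) dt = -99/4, giving area 99/4.
On [1, 5] the curve lies above the axis; ∫[1,5] (-t^3 + 4*t^2 + 7*t - 10) dt = 160/3, giving area 160/3.
Total area = 99/4 + 160/3 = 937/12.

937/12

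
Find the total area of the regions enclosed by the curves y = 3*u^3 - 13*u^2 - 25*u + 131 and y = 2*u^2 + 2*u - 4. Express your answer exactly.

Set the curves equal: 3*u^3 - 13*u^2 - 25*u + 131 = 2*u^2 + 2*u - 4, so 3*u^3 - 15*u^2 - 27*u + 135 = 0, which factors as 3*(u - 5)*(u - 3)*(u + 3) = 0. The curves meet at u = -3, 3, 5.
On [-3, 3], y = 3*u^3 - 13*u^2 - 25*u + 131 is on top; that piece has area ∫[-3,3] (3*u^3 - 15*u^2 - 27*u + 135) du = 540.
On [3, 5], y = 2*u^2 + 2*u - 4 is on top; that piece has area ∫[3,5] (-(3*u^3 - 15*u^2 - 27*u + 135)) du = 28.
Total enclosed area = 540 + 28 = 568.

568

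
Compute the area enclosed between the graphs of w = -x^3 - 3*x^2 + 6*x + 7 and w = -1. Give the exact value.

81/2

Set the curves equal: -x^3 - 3*x^2 + 6*x + 7 = -1, so -x^3 - 3*x^2 + 6*x + 8 = 0, which factors as -(x - 2)*(x + 1)*(x + 4) = 0. The curves meet at x = -4, -1, 2.
On [-4, -1], w = -1 is on top; that piece has area ∫[-4,-1] (-(-x^3 - 3*x^2 + 6*x + 8)) dx = 81/4.
On [-1, 2], w = -x^3 - 3*x^2 + 6*x + 7 is on top; that piece has area ∫[-1,2] (-x^3 - 3*x^2 + 6*x + 8) dx = 81/4.
Total enclosed area = 81/4 + 81/4 = 81/2.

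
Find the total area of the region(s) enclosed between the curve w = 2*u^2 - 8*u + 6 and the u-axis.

The curve meets the u-axis where 2*u^2 - 8*u + 6 = 0, i.e. 2*(u - 3)*(u - 1) = 0, at u = 1, 3.
On [1, 3] the curve lies below the axis; ∫[1,3] (2*u^2 - 8*u + 6) du = -8/3, giving area 8/3.

8/3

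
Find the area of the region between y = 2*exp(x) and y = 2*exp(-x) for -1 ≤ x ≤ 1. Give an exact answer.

The difference (2*exp(x)) - (2*exp(-x)) = 2*exp(x) - 2*exp(-x) changes sign at x = 0 inside [-1, 1], so split the integral there.
∫[-1,0] (2*exp(x) - 2*exp(-x)) dx = -2*exp(1) - 2*exp(-1) + 4; the area of that piece is -4 + 2*exp(-1) + 2*exp(1).
∫[0,1] (2*exp(x) - 2*exp(-x)) dx = -4 + 2*exp(-1) + 2*exp(1).
Total area = (-4 + 2*exp(-1) + 2*exp(1)) + (-4 + 2*exp(-1) + 2*exp(1)) = -8 + 4*exp(-1) + 4*exp(1).

-8 + 4*exp(-1) + 4*exp(1)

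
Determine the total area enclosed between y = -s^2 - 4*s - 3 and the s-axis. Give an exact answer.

4/3

The curve meets the s-axis where -s^2 - 4*s - 3 = 0, i.e. -(s + 1)*(s + 3) = 0, at s = -3, -1.
On [-3, -1] the curve lies above the axis; ∫[-3,-1] (-s^2 - 4*s - 3) ds = 4/3, giving area 4/3.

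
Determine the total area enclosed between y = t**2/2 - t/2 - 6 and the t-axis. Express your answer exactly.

The curve meets the t-axis where t**2/2 - t/2 - 6 = 0, i.e. (t - 4)*(t + 3)/2 = 0, at t = -3, 4.
On [-3, 4] the curve lies below the axis; ∫[-3,4] (t**2/2 - t/2 - 6) dt = -343/12, giving area 343/12.

343/12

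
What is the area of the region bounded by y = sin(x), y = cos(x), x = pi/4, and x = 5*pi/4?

2*sqrt(2)

On [pi/4, 5*pi/4], (sin(x)) - (cos(x)) = sin(x) - cos(x) is ≥ 0 throughout, so the area is a single integral of |sin(x) - cos(x)|.
∫[pi/4,5*pi/4] (sin(x) - cos(x)) dx = 2*sqrt(2).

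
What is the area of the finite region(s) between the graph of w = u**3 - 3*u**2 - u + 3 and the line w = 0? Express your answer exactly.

8

The curve meets the u-axis where u**3 - 3*u**2 - u + 3 = 0, i.e. (u - 3)*(u - 1)*(u + 1) = 0, at u = -1, 1, 3.
On [-1, 1] the curve lies above the axis; ∫[-1,1] (u**3 - 3*u**2 - u + 3) du = 4, giving area 4.
On [1, 3] the curve lies below the axis; ∫[1,3] (u**3 - 3*u**2 - u + 3) du = -4, giving area 4.
Total area = 4 + 4 = 8.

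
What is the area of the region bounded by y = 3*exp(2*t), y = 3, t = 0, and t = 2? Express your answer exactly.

-15/2 + 3*exp(4)/2

On [0, 2], (3*exp(2*t)) - (3) = 3*exp(2*t) - 3 is ≥ 0 throughout, so the area is a single integral of |3*exp(2*t) - 3|.
∫[0,2] (3*exp(2*t) - 3) dt = -15/2 + 3*exp(4)/2.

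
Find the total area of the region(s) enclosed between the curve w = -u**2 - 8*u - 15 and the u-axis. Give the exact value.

The curve meets the u-axis where -u**2 - 8*u - 15 = 0, i.e. -(u + 3)*(u + 5) = 0, at u = -5, -3.
On [-5, -3] the curve lies above the axis; ∫[-5,-3] (-u**2 - 8*u - 15) du = 4/3, giving area 4/3.

4/3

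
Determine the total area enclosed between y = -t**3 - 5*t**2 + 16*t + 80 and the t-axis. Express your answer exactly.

The curve meets the t-axis where -t**3 - 5*t**2 + 16*t + 80 = 0, i.e. -(t - 4)*(t + 4)*(t + 5) = 0, at t = -5, -4, 4.
On [-5, -4] the curve lies below the axis; ∫[-5,-4] (-t**3 - 5*t**2 + 16*t + 80) dt = -17/12, giving area 17/12.
On [-4, 4] the curve lies above the axis; ∫[-4,4] (-t**3 - 5*t**2 + 16*t + 80) dt = 1280/3, giving area 1280/3.
Total area = 17/12 + 1280/3 = 5137/12.

5137/12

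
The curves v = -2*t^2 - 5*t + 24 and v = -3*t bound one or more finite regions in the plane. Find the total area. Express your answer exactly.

Set the curves equal: -2*t^2 - 5*t + 24 = -3*t, so -2*t^2 - 2*t + 24 = 0, which factors as -2*(t - 3)*(t + 4) = 0. The curves meet at t = -4, 3.
On [-4, 3], v = -2*t^2 - 5*t + 24 is on top; that piece has area ∫[-4,3] (-2*t^2 - 2*t + 24) dt = 343/3.

343/3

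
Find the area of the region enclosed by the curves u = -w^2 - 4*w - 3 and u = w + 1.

Both boundary curves give u as a function of w, so integrate with respect to w. Setting them equal: -w^2 - 5*w - 4 = 0, i.e. -(w + 1)*(w + 4) = 0, so they meet at w = -4, -1.
For w in [-4, -1], u = -w^2 - 4*w - 3 is on the right; area = ∫[-4,-1] (-w^2 - 5*w - 4) dw = 9/2.

9/2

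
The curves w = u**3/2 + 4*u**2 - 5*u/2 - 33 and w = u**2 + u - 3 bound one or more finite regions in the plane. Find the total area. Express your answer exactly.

Set the curves equal: u**3/2 + 4*u**2 - 5*u/2 - 33 = u**2 + u - 3, so u**3/2 + 3*u**2 - 7*u/2 - 30 = 0, which factors as (u - 3)*(u + 4)*(u + 5)/2 = 0. The curves meet at u = -5, -4, 3.
On [-5, -4], w = u**3/2 + 4*u**2 - 5*u/2 - 33 is on top; that piece has area ∫[-5,-4] (u**3/2 + 3*u**2 - 7*u/2 - 30) du = 5/8.
On [-4, 3], w = u**2 + u - 3 is on top; that piece has area ∫[-4,3] (-(u**3/2 + 3*u**2 - 7*u/2 - 30)) du = 1029/8.
Total enclosed area = 5/8 + 1029/8 = 517/4.

517/4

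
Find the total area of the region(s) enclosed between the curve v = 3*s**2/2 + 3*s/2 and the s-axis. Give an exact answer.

1/4

The curve meets the s-axis where 3*s**2/2 + 3*s/2 = 0, i.e. 3*s*(s + 1)/2 = 0, at s = -1, 0.
On [-1, 0] the curve lies below the axis; ∫[-1,0] (3*s**2/2 + 3*s/2) ds = -1/4, giving area 1/4.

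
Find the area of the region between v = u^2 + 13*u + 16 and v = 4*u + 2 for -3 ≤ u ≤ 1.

101/3

The difference (u^2 + 13*u + 16) - (4*u + 2) = u^2 + 9*u + 14 changes sign at u = -2 inside [-3, 1], so split the integral there.
∫[-3,-2] (u^2 + 9*u + 14) du = -13/6; the area of that piece is 13/6.
∫[-2,1] (u^2 + 9*u + 14) du = 63/2.
Total area = 13/6 + 63/2 = 101/3.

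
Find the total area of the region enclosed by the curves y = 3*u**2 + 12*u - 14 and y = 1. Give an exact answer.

Set the curves equal: 3*u**2 + 12*u - 14 = 1, so 3*u**2 + 12*u - 15 = 0, which factors as 3*(u - 1)*(u + 5) = 0. The curves meet at u = -5, 1.
On [-5, 1], y = 1 is on top; that piece has area ∫[-5,1] (-(3*u**2 + 12*u - 15)) du = 108.

108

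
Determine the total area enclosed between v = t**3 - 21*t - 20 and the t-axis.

The curve meets the t-axis where t**3 - 21*t - 20 = 0, i.e. (t - 5)*(t + 1)*(t + 4) = 0, at t = -4, -1, 5.
On [-4, -1] the curve lies above the axis; ∫[-4,-1] (t**3 - 21*t - 20) dt = 135/4, giving area 135/4.
On [-1, 5] the curve lies below the axis; ∫[-1,5] (t**3 - 21*t - 20) dt = -216, giving area 216.
Total area = 135/4 + 216 = 999/4.

999/4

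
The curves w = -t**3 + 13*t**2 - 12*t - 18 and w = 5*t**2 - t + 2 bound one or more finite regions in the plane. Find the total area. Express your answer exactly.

443/6

Set the curves equal: -t**3 + 13*t**2 - 12*t - 18 = 5*t**2 - t + 2, so -t**3 + 8*t**2 - 11*t - 20 = 0, which factors as -(t - 5)*(t - 4)*(t + 1) = 0. The curves meet at t = -1, 4, 5.
On [-1, 4], w = 5*t**2 - t + 2 is on top; that piece has area ∫[-1,4] (-(-t**3 + 8*t**2 - 11*t - 20)) dt = 875/12.
On [4, 5], w = -t**3 + 13*t**2 - 12*t - 18 is on top; that piece has area ∫[4,5] (-t**3 + 8*t**2 - 11*t - 20) dt = 11/12.
Total enclosed area = 875/12 + 11/12 = 443/6.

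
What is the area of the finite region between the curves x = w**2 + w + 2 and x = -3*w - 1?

Both boundary curves give x as a function of w, so integrate with respect to w. Setting them equal: w**2 + 4*w + 3 = 0, i.e. (w + 1)*(w + 3) = 0, so they meet at w = -3, -1.
For w in [-3, -1], x = w**2 + w + 2 is on the left; area = ∫[-3,-1] (-(w**2 + 4*w + 3)) dw = 4/3.

4/3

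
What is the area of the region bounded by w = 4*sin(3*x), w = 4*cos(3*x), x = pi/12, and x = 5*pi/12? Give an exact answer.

8*sqrt(2)/3

On [pi/12, 5*pi/12], (4*sin(3*x)) - (4*cos(3*x)) = 4*sin(3*x) - 4*cos(3*x) is ≥ 0 throughout, so the area is a single integral of |4*sin(3*x) - 4*cos(3*x)|.
∫[pi/12,5*pi/12] (4*sin(3*x) - 4*cos(3*x)) dx = 8*sqrt(2)/3.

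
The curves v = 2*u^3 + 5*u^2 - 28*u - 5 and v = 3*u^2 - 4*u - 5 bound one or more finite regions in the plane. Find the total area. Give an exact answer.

937/6

Set the curves equal: 2*u^3 + 5*u^2 - 28*u - 5 = 3*u^2 - 4*u - 5, so 2*u^3 + 2*u^2 - 24*u = 0, which factors as 2*u*(u - 3)*(u + 4) = 0. The curves meet at u = -4, 0, 3.
On [-4, 0], v = 2*u^3 + 5*u^2 - 28*u - 5 is on top; that piece has area ∫[-4,0] (2*u^3 + 2*u^2 - 24*u) du = 320/3.
On [0, 3], v = 3*u^2 - 4*u - 5 is on top; that piece has area ∫[0,3] (-(2*u^3 + 2*u^2 - 24*u)) du = 99/2.
Total enclosed area = 320/3 + 99/2 = 937/6.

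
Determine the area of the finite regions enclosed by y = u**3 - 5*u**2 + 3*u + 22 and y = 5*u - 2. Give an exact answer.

Set the curves equal: u**3 - 5*u**2 + 3*u + 22 = 5*u - 2, so u**3 - 5*u**2 - 2*u + 24 = 0, which factors as (u - 4)*(u - 3)*(u + 2) = 0. The curves meet at u = -2, 3, 4.
On [-2, 3], y = u**3 - 5*u**2 + 3*u + 22 is on top; that piece has area ∫[-2,3] (u**3 - 5*u**2 - 2*u + 24) du = 875/12.
On [3, 4], y = 5*u - 2 is on top; that piece has area ∫[3,4] (-(u**3 - 5*u**2 - 2*u + 24)) du = 11/12.
Total enclosed area = 875/12 + 11/12 = 443/6.

443/6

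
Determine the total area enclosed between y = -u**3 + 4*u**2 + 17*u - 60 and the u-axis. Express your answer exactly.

3901/12

The curve meets the u-axis where -u**3 + 4*u**2 + 17*u - 60 = 0, i.e. -(u - 5)*(u - 3)*(u + 4) = 0, at u = -4, 3, 5.
On [-4, 3] the curve lies below the axis; ∫[-4,3] (-u**3 + 4*u**2 + 17*u - 60) du = -3773/12, giving area 3773/12.
On [3, 5] the curve lies above the axis; ∫[3,5] (-u**3 + 4*u**2 + 17*u - 60) du = 32/3, giving area 32/3.
Total area = 3773/12 + 32/3 = 3901/12.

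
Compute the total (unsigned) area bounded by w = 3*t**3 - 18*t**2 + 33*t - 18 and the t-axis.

3/2

The curve meets the t-axis where 3*t**3 - 18*t**2 + 33*t - 18 = 0, i.e. 3*(t - 3)*(t - 2)*(t - 1) = 0, at t = 1, 2, 3.
On [1, 2] the curve lies above the axis; ∫[1,2] (3*t**3 - 18*t**2 + 33*t - 18) dt = 3/4, giving area 3/4.
On [2, 3] the curve lies below the axis; ∫[2,3] (3*t**3 - 18*t**2 + 33*t - 18) dt = -3/4, giving area 3/4.
Total area = 3/4 + 3/4 = 3/2.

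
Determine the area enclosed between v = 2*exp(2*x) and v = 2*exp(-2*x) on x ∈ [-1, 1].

-4 + 2*exp(-2) + 2*exp(2)

The difference (2*exp(2*x)) - (2*exp(-2*x)) = 2*exp(2*x) - 2*exp(-2*x) changes sign at x = 0 inside [-1, 1], so split the integral there.
∫[-1,0] (2*exp(2*x) - 2*exp(-2*x)) dx = -exp(2) - exp(-2) + 2; the area of that piece is -2 + exp(-2) + exp(2).
∫[0,1] (2*exp(2*x) - 2*exp(-2*x)) dx = -2 + exp(-2) + exp(2).
Total area = (-2 + exp(-2) + exp(2)) + (-2 + exp(-2) + exp(2)) = -4 + 2*exp(-2) + 2*exp(2).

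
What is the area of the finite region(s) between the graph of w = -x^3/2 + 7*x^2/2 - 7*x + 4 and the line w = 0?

The curve meets the x-axis where -x^3/2 + 7*x^2/2 - 7*x + 4 = 0, i.e. -(x - 4)*(x - 2)*(x - 1)/2 = 0, at x = 1, 2, 4.
On [1, 2] the curve lies below the axis; ∫[1,2] (-x^3/2 + 7*x^2/2 - 7*x + 4) dx = -5/24, giving area 5/24.
On [2, 4] the curve lies above the axis; ∫[2,4] (-x^3/2 + 7*x^2/2 - 7*x + 4) dx = 4/3, giving area 4/3.
Total area = 5/24 + 4/3 = 37/24.

37/24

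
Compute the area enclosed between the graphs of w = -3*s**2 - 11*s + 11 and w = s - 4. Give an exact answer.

108

Set the curves equal: -3*s**2 - 11*s + 11 = s - 4, so -3*s**2 - 12*s + 15 = 0, which factors as -3*(s - 1)*(s + 5) = 0. The curves meet at s = -5, 1.
On [-5, 1], w = -3*s**2 - 11*s + 11 is on top; that piece has area ∫[-5,1] (-3*s**2 - 12*s + 15) ds = 108.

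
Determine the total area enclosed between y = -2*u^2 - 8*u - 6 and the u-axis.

8/3

The curve meets the u-axis where -2*u^2 - 8*u - 6 = 0, i.e. -2*(u + 1)*(u + 3) = 0, at u = -3, -1.
On [-3, -1] the curve lies above the axis; ∫[-3,-1] (-2*u^2 - 8*u - 6) du = 8/3, giving area 8/3.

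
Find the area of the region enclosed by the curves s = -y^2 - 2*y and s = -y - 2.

Both boundary curves give s as a function of y, so integrate with respect to y. Setting them equal: -y^2 - y + 2 = 0, i.e. -(y - 1)*(y + 2) = 0, so they meet at y = -2, 1.
For y in [-2, 1], s = -y^2 - 2*y is on the right; area = ∫[-2,1] (-y^2 - y + 2) dy = 9/2.

9/2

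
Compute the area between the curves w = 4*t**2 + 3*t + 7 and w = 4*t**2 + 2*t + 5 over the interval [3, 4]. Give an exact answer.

On [3, 4], (4*t**2 + 3*t + 7) - (4*t**2 + 2*t + 5) = t + 2 is ≥ 0 throughout, so the area is a single integral of |t + 2|.
∫[3,4] (t + 2) dt = 11/2.

11/2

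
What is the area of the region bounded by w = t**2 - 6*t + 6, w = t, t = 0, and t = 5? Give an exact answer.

43/2

The difference (t**2 - 6*t + 6) - (t) = t**2 - 7*t + 6 changes sign at t = 1 inside [0, 5], so split the integral there.
∫[0,1] (t**2 - 7*t + 6) dt = 17/6.
∫[1,5] (t**2 - 7*t + 6) dt = -56/3; the area of that piece is 56/3.
Total area = 17/6 + 56/3 = 43/2.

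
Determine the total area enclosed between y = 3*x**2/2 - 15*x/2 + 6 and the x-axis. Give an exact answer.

27/4

The curve meets the x-axis where 3*x**2/2 - 15*x/2 + 6 = 0, i.e. 3*(x - 4)*(x - 1)/2 = 0, at x = 1, 4.
On [1, 4] the curve lies below the axis; ∫[1,4] (3*x**2/2 - 15*x/2 + 6) dx = -27/4, giving area 27/4.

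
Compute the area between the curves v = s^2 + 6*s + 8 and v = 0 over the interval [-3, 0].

22/3

The difference (s^2 + 6*s + 8) - (0) = s^2 + 6*s + 8 changes sign at s = -2 inside [-3, 0], so split the integral there.
∫[-3,-2] (s^2 + 6*s + 8) ds = -2/3; the area of that piece is 2/3.
∫[-2,0] (s^2 + 6*s + 8) ds = 20/3.
Total area = 2/3 + 20/3 = 22/3.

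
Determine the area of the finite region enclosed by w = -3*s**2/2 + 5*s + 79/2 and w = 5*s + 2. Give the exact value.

Set the curves equal: -3*s**2/2 + 5*s + 79/2 = 5*s + 2, so -3*s**2/2 + 75/2 = 0, which factors as -3*(s - 5)*(s + 5)/2 = 0. The curves meet at s = -5, 5.
On [-5, 5], w = -3*s**2/2 + 5*s + 79/2 is on top; that piece has area ∫[-5,5] (-3*s**2/2 + 75/2) ds = 250.

250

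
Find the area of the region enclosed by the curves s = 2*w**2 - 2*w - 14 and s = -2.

125/3

Both boundary curves give s as a function of w, so integrate with respect to w. Setting them equal: 2*w**2 - 2*w - 12 = 0, i.e. 2*(w - 3)*(w + 2) = 0, so they meet at w = -2, 3.
For w in [-2, 3], s = 2*w**2 - 2*w - 14 is on the left; area = ∫[-2,3] (-(2*w**2 - 2*w - 12)) dw = 125/3.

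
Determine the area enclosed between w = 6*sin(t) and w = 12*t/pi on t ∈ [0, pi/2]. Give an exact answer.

On [0, pi/2], (6*sin(t)) - (12*t/pi) = -12*t/pi + 6*sin(t) is ≥ 0 throughout, so the area is a single integral of |-12*t/pi + 6*sin(t)|.
∫[0,pi/2] (-12*t/pi + 6*sin(t)) dt = 6 - 3*pi/2.

6 - 3*pi/2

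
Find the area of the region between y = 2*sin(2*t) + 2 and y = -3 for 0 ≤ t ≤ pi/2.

On [0, pi/2], (2*sin(2*t) + 2) - (-3) = 2*sin(2*t) + 5 is ≥ 0 throughout, so the area is a single integral of |2*sin(2*t) + 5|.
∫[0,pi/2] (2*sin(2*t) + 5) dt = 2 + 5*pi/2.

2 + 5*pi/2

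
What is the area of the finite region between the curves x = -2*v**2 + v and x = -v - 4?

Both boundary curves give x as a function of v, so integrate with respect to v. Setting them equal: -2*v**2 + 2*v + 4 = 0, i.e. -2*(v - 2)*(v + 1) = 0, so they meet at v = -1, 2.
For v in [-1, 2], x = -2*v**2 + v is on the right; area = ∫[-1,2] (-2*v**2 + 2*v + 4) dv = 9.

9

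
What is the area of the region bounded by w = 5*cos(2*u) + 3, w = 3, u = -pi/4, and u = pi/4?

On [-pi/4, pi/4], (5*cos(2*u) + 3) - (3) = 5*cos(2*u) is ≥ 0 throughout, so the area is a single integral of |5*cos(2*u)|.
∫[-pi/4,pi/4] (5*cos(2*u)) du = 5.

5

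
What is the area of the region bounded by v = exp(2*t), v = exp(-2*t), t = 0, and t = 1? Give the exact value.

On [0, 1], (exp(2*t)) - (exp(-2*t)) = exp(2*t) - exp(-2*t) is ≥ 0 throughout, so the area is a single integral of |exp(2*t) - exp(-2*t)|.
∫[0,1] (exp(2*t) - exp(-2*t)) dt = -1 + exp(-2)/2 + exp(2)/2.

-1 + exp(-2)/2 + exp(2)/2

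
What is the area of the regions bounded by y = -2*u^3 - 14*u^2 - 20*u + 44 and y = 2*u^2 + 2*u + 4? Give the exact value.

443/3

Set the curves equal: -2*u^3 - 14*u^2 - 20*u + 44 = 2*u^2 + 2*u + 4, so -2*u^3 - 16*u^2 - 22*u + 40 = 0, which factors as -2*(u - 1)*(u + 4)*(u + 5) = 0. The curves meet at u = -5, -4, 1.
On [-5, -4], y = 2*u^2 + 2*u + 4 is on top; that piece has area ∫[-5,-4] (-(-2*u^3 - 16*u^2 - 22*u + 40)) du = 11/6.
On [-4, 1], y = -2*u^3 - 14*u^2 - 20*u + 44 is on top; that piece has area ∫[-4,1] (-2*u^3 - 16*u^2 - 22*u + 40) du = 875/6.
Total enclosed area = 11/6 + 875/6 = 443/3.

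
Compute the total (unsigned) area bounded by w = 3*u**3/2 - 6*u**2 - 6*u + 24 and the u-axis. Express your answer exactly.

74

The curve meets the u-axis where 3*u**3/2 - 6*u**2 - 6*u + 24 = 0, i.e. 3*(u - 4)*(u - 2)*(u + 2)/2 = 0, at u = -2, 2, 4.
On [-2, 2] the curve lies above the axis; ∫[-2,2] (3*u**3/2 - 6*u**2 - 6*u + 24) du = 64, giving area 64.
On [2, 4] the curve lies below the axis; ∫[2,4] (3*u**3/2 - 6*u**2 - 6*u + 24) du = -10, giving area 10.
Total area = 64 + 10 = 74.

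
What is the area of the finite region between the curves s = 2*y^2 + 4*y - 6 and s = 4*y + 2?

Both boundary curves give s as a function of y, so integrate with respect to y. Setting them equal: 2*y^2 - 8 = 0, i.e. 2*(y - 2)*(y + 2) = 0, so they meet at y = -2, 2.
For y in [-2, 2], s = 2*y^2 + 4*y - 6 is on the left; area = ∫[-2,2] (-(2*y^2 - 8)) dy = 64/3.

64/3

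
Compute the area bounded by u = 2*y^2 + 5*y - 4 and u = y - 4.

Both boundary curves give u as a function of y, so integrate with respect to y. Setting them equal: 2*y^2 + 4*y = 0, i.e. 2*y*(y + 2) = 0, so they meet at y = -2, 0.
For y in [-2, 0], u = 2*y^2 + 5*y - 4 is on the left; area = ∫[-2,0] (-(2*y^2 + 4*y)) dy = 8/3.

8/3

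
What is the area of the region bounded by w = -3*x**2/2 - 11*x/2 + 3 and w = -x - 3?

Set the curves equal: -3*x**2/2 - 11*x/2 + 3 = -x - 3, so -3*x**2/2 - 9*x/2 + 6 = 0, which factors as -3*(x - 1)*(x + 4)/2 = 0. The curves meet at x = -4, 1.
On [-4, 1], w = -3*x**2/2 - 11*x/2 + 3 is on top; that piece has area ∫[-4,1] (-3*x**2/2 - 9*x/2 + 6) dx = 125/4.

125/4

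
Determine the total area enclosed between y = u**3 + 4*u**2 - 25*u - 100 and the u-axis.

4019/6

The curve meets the u-axis where u**3 + 4*u**2 - 25*u - 100 = 0, i.e. (u - 5)*(u + 4)*(u + 5) = 0, at u = -5, -4, 5.
On [-5, -4] the curve lies above the axis; ∫[-5,-4] (u**3 + 4*u**2 - 25*u - 100) du = 19/12, giving area 19/12.
On [-4, 5] the curve lies below the axis; ∫[-4,5] (u**3 + 4*u**2 - 25*u - 100) du = -2673/4, giving area 2673/4.
Total area = 19/12 + 2673/4 = 4019/6.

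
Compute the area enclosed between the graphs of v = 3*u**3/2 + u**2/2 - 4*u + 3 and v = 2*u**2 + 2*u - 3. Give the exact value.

71/4

Set the curves equal: 3*u**3/2 + u**2/2 - 4*u + 3 = 2*u**2 + 2*u - 3, so 3*u**3/2 - 3*u**2/2 - 6*u + 6 = 0, which factors as 3*(u - 2)*(u - 1)*(u + 2)/2 = 0. The curves meet at u = -2, 1, 2.
On [-2, 1], v = 3*u**3/2 + u**2/2 - 4*u + 3 is on top; that piece has area ∫[-2,1] (3*u**3/2 - 3*u**2/2 - 6*u + 6) du = 135/8.
On [1, 2], v = 2*u**2 + 2*u - 3 is on top; that piece has area ∫[1,2] (-(3*u**3/2 - 3*u**2/2 - 6*u + 6)) du = 7/8.
Total enclosed area = 135/8 + 7/8 = 71/4.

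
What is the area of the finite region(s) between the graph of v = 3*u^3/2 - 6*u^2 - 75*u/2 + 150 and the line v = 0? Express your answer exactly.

4019/4

The curve meets the u-axis where 3*u^3/2 - 6*u^2 - 75*u/2 + 150 = 0, i.e. 3*(u - 5)*(u - 4)*(u + 5)/2 = 0, at u = -5, 4, 5.
On [-5, 4] the curve lies above the axis; ∫[-5,4] (3*u^3/2 - 6*u^2 - 75*u/2 + 150) du = 8019/8, giving area 8019/8.
On [4, 5] the curve lies below the axis; ∫[4,5] (3*u^3/2 - 6*u^2 - 75*u/2 + 150) du = -19/8, giving area 19/8.
Total area = 8019/8 + 19/8 = 4019/4.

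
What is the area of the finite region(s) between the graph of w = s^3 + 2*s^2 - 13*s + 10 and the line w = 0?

The curve meets the s-axis where s^3 + 2*s^2 - 13*s + 10 = 0, i.e. (s - 2)*(s - 1)*(s + 5) = 0, at s = -5, 1, 2.
On [-5, 1] the curve lies above the axis; ∫[-5,1] (s^3 + 2*s^2 - 13*s + 10) ds = 144, giving area 144.
On [1, 2] the curve lies below the axis; ∫[1,2] (s^3 + 2*s^2 - 13*s + 10) ds = -13/12, giving area 13/12.
Total area = 144 + 13/12 = 1741/12.

1741/12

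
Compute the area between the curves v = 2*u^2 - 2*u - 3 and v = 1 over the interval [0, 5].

155/3

The difference (2*u^2 - 2*u - 3) - (1) = 2*u^2 - 2*u - 4 changes sign at u = 2 inside [0, 5], so split the integral there.
∫[0,2] (2*u^2 - 2*u - 4) du = -20/3; the area of that piece is 20/3.
∫[2,5] (2*u^2 - 2*u - 4) du = 45.
Total area = 20/3 + 45 = 155/3.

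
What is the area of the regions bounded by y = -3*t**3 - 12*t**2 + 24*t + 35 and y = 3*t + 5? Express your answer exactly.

Set the curves equal: -3*t**3 - 12*t**2 + 24*t + 35 = 3*t + 5, so -3*t**3 - 12*t**2 + 21*t + 30 = 0, which factors as -3*(t - 2)*(t + 1)*(t + 5) = 0. The curves meet at t = -5, -1, 2.
On [-5, -1], y = 3*t + 5 is on top; that piece has area ∫[-5,-1] (-(-3*t**3 - 12*t**2 + 21*t + 30)) dt = 160.
On [-1, 2], y = -3*t**3 - 12*t**2 + 24*t + 35 is on top; that piece has area ∫[-1,2] (-3*t**3 - 12*t**2 + 21*t + 30) dt = 297/4.
Total enclosed area = 160 + 297/4 = 937/4.

937/4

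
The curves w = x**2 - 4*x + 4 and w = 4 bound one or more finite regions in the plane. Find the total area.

Set the curves equal: x**2 - 4*x + 4 = 4, so x**2 - 4*x = 0, which factors as x*(x - 4) = 0. The curves meet at x = 0, 4.
On [0, 4], w = 4 is on top; that piece has area ∫[0,4] (-(x**2 - 4*x)) dx = 32/3.

32/3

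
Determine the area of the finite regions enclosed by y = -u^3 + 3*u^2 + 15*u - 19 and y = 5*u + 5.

Set the curves equal: -u^3 + 3*u^2 + 15*u - 19 = 5*u + 5, so -u^3 + 3*u^2 + 10*u - 24 = 0, which factors as -(u - 4)*(u - 2)*(u + 3) = 0. The curves meet at u = -3, 2, 4.
On [-3, 2], y = 5*u + 5 is on top; that piece has area ∫[-3,2] (-(-u^3 + 3*u^2 + 10*u - 24)) du = 375/4.
On [2, 4], y = -u^3 + 3*u^2 + 15*u - 19 is on top; that piece has area ∫[2,4] (-u^3 + 3*u^2 + 10*u - 24) du = 8.
Total enclosed area = 375/4 + 8 = 407/4.

407/4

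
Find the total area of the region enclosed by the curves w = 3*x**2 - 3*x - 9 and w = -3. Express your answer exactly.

Set the curves equal: 3*x**2 - 3*x - 9 = -3, so 3*x**2 - 3*x - 6 = 0, which factors as 3*(x - 2)*(x + 1) = 0. The curves meet at x = -1, 2.
On [-1, 2], w = -3 is on top; that piece has area ∫[-1,2] (-(3*x**2 - 3*x - 6)) dx = 27/2.

27/2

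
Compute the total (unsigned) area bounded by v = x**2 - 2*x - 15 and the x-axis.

256/3

The curve meets the x-axis where x**2 - 2*x - 15 = 0, i.e. (x - 5)*(x + 3) = 0, at x = -3, 5.
On [-3, 5] the curve lies below the axis; ∫[-3,5] (x**2 - 2*x - 15) dx = -256/3, giving area 256/3.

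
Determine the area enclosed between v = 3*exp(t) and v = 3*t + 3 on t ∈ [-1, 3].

-24 - 3*exp(-1) + 3*exp(3)

On [-1, 3], (3*exp(t)) - (3*t + 3) = -3*t + 3*exp(t) - 3 is ≥ 0 throughout, so the area is a single integral of |-3*t + 3*exp(t) - 3|.
∫[-1,3] (-3*t + 3*exp(t) - 3) dt = -24 - 3*exp(-1) + 3*exp(3).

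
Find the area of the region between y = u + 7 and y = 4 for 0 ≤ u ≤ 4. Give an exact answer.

On [0, 4], (u + 7) - (4) = u + 3 is ≥ 0 throughout, so the area is a single integral of |u + 3|.
∫[0,4] (u + 3) du = 20.

20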